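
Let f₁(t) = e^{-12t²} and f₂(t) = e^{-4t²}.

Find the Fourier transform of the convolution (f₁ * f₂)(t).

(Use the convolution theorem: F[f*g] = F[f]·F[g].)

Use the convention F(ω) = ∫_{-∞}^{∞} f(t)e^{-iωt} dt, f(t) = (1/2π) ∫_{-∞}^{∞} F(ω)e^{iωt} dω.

F[f₁*f₂](ω) = \frac{\sqrt{3} \pi e^{- \frac{\omega^{2}}{12}}}{12}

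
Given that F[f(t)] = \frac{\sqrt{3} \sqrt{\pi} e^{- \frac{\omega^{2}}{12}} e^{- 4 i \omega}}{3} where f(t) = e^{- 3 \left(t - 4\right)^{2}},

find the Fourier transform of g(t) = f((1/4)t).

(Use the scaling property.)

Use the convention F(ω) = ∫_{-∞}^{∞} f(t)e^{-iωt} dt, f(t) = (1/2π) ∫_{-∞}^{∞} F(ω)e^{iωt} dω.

F[g](ω) = \frac{4 \sqrt{3} \sqrt{\pi} e^{- \frac{4 \omega \left(\omega + 12 i\right)}{3}}}{3}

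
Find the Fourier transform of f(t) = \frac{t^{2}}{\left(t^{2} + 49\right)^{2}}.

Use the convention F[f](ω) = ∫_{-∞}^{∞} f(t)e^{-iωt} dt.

F(ω) = \frac{\pi \left(1 - 7 \left|{\omega}\right|\right) e^{- 7 \left|{\omega}\right|}}{14}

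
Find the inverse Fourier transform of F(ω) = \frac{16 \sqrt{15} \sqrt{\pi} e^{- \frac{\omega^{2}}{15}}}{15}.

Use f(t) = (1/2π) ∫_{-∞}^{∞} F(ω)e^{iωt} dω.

f(t) = 8 e^{- \frac{15 t^{2}}{4}}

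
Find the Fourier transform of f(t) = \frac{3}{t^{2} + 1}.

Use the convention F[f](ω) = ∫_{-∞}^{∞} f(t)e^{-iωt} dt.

F(ω) = 3 \pi e^{- \left|{\omega}\right|}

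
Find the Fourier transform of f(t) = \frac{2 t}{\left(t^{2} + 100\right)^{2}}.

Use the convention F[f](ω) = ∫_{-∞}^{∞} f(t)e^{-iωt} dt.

F(ω) = - \frac{i \pi \omega e^{- 10 \left|{\omega}\right|}}{10}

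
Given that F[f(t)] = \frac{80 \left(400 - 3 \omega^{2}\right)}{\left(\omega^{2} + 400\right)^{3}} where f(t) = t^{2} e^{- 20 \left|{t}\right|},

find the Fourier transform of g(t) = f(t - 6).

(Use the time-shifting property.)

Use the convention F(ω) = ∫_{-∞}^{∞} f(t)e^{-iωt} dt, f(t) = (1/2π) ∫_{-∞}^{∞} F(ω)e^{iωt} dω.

F[g](ω) = \frac{80 \left(400 - 3 \omega^{2}\right) e^{- 6 i \omega}}{\left(\omega^{2} + 400\right)^{3}}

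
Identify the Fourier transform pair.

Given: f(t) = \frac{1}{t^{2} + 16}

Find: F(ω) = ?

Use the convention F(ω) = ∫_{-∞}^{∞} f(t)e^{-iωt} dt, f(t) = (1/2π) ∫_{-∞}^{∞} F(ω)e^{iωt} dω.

F(ω) = \frac{\pi e^{- 4 \left|{\omega}\right|}}{4}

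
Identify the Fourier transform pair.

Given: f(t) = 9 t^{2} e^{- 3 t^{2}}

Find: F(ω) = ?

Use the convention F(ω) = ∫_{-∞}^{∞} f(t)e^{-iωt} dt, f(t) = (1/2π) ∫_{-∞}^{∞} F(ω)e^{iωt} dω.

F(ω) = \frac{\sqrt{3} \sqrt{\pi} \left(6 - \omega^{2}\right) e^{- \frac{\omega^{2}}{12}}}{12}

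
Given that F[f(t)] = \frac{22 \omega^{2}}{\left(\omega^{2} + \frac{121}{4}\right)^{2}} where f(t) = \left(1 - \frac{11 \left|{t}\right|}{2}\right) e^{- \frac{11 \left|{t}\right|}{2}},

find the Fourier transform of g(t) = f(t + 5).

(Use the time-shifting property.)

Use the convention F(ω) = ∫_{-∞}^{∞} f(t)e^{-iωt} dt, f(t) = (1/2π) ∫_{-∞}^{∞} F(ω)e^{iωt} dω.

F[g](ω) = \frac{352 \omega^{2} e^{5 i \omega}}{\left(4 \omega^{2} + 121\right)^{2}}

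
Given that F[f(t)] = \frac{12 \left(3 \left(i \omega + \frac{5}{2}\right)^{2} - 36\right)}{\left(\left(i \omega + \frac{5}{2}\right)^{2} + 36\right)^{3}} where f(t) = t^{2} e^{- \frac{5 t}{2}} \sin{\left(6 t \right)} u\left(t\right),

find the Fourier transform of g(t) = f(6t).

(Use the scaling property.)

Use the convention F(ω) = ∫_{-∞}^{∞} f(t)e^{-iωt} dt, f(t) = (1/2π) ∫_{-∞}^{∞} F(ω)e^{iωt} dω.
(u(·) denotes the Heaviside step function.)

F[g](ω) = \frac{7776 \left(\left(i \omega + 15\right)^{2} - 432\right)}{\left(\left(i \omega + 15\right)^{2} + 1296\right)^{3}}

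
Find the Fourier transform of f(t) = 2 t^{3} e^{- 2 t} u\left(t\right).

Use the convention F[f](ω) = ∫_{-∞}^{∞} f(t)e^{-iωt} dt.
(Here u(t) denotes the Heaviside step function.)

F(ω) = \frac{12}{\left(i \omega + 2\right)^{4}}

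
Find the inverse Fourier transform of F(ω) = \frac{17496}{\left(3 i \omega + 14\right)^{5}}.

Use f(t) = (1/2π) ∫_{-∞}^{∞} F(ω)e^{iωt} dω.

f(t) = 3 t^{4} e^{- \frac{14 t}{3}} u\left(t\right)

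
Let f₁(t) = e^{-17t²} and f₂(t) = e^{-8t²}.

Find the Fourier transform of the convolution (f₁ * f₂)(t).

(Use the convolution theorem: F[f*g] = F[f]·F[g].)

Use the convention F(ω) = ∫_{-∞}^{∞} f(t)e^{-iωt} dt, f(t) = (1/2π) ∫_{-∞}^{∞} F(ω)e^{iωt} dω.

F[f₁*f₂](ω) = \frac{\sqrt{34} \pi e^{- \frac{25 \omega^{2}}{544}}}{68}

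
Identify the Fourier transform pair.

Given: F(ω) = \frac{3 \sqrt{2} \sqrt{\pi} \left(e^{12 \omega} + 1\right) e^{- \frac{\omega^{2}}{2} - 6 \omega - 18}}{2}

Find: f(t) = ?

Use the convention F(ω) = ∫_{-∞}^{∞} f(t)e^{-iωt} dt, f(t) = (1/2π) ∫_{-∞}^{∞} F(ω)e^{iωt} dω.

f(t) = 3 e^{- \frac{t^{2}}{2}} \cos{\left(6 t \right)}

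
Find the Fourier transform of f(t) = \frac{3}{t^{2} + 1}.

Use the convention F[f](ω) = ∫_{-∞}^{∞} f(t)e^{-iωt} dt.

F(ω) = 3 \pi e^{- \left|{\omega}\right|}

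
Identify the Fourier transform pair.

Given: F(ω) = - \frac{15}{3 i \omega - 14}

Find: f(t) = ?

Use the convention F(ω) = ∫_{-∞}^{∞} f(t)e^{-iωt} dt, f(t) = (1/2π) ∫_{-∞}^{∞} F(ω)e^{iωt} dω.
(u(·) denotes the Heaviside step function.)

f(t) = 5 e^{\frac{14 t}{3}} u\left(- t\right)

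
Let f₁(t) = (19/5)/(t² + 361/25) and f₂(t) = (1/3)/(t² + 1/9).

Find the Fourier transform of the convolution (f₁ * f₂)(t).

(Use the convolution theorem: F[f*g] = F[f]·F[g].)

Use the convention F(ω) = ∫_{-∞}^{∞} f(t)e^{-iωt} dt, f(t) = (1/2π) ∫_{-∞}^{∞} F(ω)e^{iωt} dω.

F[f₁*f₂](ω) = \pi^{2} e^{- \frac{62 \left|{\omega}\right|}{15}}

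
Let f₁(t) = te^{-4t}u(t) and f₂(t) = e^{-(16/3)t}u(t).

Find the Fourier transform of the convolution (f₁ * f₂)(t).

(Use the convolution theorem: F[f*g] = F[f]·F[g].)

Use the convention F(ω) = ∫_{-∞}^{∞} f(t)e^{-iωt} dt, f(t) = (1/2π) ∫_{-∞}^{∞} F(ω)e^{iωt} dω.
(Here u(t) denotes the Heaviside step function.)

F[f₁*f₂](ω) = \frac{3}{\left(i \omega + 4\right)^{2} \left(3 i \omega + 16\right)}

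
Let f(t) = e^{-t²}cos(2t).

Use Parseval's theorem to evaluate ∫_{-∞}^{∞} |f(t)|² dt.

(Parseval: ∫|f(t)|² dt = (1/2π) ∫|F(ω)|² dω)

∫|f(t)|² dt = \frac{\sqrt{2} \sqrt{\pi} \left(1 + e^{2}\right)}{4 e^{2}}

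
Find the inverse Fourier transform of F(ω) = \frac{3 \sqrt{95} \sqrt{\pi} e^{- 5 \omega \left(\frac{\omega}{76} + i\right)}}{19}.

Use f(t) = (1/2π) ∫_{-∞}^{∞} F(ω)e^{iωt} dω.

f(t) = 3 e^{- \frac{19 \left(t - 5\right)^{2}}{5}}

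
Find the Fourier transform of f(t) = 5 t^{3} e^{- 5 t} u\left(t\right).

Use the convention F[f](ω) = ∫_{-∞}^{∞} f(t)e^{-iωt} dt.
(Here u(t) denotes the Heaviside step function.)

F(ω) = \frac{30}{\left(i \omega + 5\right)^{4}}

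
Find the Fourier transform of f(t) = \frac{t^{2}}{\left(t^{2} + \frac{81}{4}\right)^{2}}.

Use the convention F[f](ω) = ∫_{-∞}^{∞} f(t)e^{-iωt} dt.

F(ω) = \frac{\pi \left(2 - 9 \left|{\omega}\right|\right) e^{- \frac{9 \left|{\omega}\right|}{2}}}{18}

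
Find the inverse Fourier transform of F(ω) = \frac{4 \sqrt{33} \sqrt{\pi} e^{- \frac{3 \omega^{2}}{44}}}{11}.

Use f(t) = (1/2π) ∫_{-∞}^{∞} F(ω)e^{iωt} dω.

f(t) = 4 e^{- \frac{11 t^{2}}{3}}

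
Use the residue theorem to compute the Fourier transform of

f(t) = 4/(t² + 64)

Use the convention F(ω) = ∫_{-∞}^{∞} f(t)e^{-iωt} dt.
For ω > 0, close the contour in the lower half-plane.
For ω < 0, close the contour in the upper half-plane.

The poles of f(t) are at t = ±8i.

Let g(z) = f(z)e^{-iωz}; for large |z| the factor e^{-iωz} decays in the lower half-plane when ω > 0 and in the upper half-plane when ω < 0.

Case ω > 0 (lower half-plane, clockwise contour ⇒ F(ω) = -2πi·ΣRes):
  Res_{z = - 8 i} g(z) = \frac{i e^{- 8 \omega}}{4}
  F(ω) = -2πi·ΣRes = \frac{\pi e^{- 8 \omega}}{2}

Case ω < 0 (upper half-plane, counterclockwise contour ⇒ F(ω) = +2πi·ΣRes):
  Res_{z = 8 i} g(z) = - \frac{i e^{8 \omega}}{4}
  F(ω) = 2πi·ΣRes = \frac{\pi e^{8 \omega}}{2}

Both cases combine into a single formula in |ω|:

F(ω) = \frac{\pi e^{- 8 \left|{\omega}\right|}}{2}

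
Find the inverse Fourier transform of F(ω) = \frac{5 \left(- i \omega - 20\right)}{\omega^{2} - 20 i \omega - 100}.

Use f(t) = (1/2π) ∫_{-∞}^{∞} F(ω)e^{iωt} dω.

f(t) = 5 \left(10 t + 1\right) e^{- 10 t} u\left(t\right)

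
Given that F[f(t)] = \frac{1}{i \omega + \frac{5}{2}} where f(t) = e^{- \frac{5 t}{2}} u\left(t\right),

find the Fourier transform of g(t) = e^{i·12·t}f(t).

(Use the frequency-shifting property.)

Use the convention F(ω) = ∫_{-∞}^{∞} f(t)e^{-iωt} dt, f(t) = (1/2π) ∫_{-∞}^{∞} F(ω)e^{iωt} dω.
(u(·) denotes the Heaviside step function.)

F[g](ω) = \frac{2}{2 i \left(\omega - 12\right) + 5}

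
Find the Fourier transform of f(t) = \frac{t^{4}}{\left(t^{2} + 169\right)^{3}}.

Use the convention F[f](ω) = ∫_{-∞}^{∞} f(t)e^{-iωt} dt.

F(ω) = \frac{\pi \left(169 \omega^{2} - 65 \left|{\omega}\right| + 3\right) e^{- 13 \left|{\omega}\right|}}{104}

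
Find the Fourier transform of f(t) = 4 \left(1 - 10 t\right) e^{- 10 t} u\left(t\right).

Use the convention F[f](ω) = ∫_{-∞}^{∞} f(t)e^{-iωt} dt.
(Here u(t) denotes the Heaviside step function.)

F(ω) = \frac{4 i \omega}{- \omega^{2} + 20 i \omega + 100}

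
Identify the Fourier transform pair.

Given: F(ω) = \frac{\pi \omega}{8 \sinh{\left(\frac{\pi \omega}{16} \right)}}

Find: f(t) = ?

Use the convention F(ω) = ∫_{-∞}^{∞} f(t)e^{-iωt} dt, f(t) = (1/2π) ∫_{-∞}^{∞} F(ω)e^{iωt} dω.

f(t) = \frac{8}{\cosh^{2}{\left(8 t \right)}}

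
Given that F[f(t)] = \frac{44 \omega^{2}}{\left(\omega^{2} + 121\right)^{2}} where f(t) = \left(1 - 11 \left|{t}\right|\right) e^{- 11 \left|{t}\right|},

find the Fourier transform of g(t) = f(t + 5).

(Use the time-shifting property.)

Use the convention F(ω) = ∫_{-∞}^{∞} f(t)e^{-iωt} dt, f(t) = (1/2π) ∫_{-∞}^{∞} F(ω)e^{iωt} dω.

F[g](ω) = \frac{44 \omega^{2} e^{5 i \omega}}{\left(\omega^{2} + 121\right)^{2}}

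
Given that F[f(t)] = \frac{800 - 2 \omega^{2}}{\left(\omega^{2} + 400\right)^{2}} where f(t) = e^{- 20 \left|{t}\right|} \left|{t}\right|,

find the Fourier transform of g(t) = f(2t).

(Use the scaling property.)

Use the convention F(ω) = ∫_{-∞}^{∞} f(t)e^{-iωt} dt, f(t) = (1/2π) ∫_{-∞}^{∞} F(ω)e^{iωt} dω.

F[g](ω) = \frac{4 \left(1600 - \omega^{2}\right)}{\left(\omega^{2} + 1600\right)^{2}}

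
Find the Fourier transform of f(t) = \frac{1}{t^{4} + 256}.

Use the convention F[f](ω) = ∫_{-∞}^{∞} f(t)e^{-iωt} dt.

F(ω) = \frac{\pi e^{- 2 \sqrt{2} \left|{\omega}\right|} \sin{\left(2 \sqrt{2} \left|{\omega}\right| + \frac{\pi}{4} \right)}}{64}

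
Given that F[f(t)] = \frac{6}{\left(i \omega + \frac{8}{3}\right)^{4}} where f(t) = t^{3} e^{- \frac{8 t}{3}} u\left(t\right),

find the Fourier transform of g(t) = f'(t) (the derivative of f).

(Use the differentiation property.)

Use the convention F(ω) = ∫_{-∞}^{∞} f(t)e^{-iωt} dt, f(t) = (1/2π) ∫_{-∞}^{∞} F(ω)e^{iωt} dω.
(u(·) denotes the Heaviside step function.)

F[g](ω) = \frac{486 i \omega}{\left(3 i \omega + 8\right)^{4}}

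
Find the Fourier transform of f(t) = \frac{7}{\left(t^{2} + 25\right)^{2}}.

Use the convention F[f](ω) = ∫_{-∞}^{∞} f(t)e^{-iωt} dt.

F(ω) = \frac{7 \pi \left(5 \left|{\omega}\right| + 1\right) e^{- 5 \left|{\omega}\right|}}{250}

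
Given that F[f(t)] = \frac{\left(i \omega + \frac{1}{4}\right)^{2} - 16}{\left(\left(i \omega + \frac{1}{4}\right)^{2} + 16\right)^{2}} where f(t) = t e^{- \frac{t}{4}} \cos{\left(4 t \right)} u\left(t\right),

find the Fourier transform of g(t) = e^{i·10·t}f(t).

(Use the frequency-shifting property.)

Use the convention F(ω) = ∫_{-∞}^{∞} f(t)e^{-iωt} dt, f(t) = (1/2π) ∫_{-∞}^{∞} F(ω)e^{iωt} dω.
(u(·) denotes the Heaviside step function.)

F[g](ω) = \frac{16 \left(\left(4 i \left(\omega - 10\right) + 1\right)^{2} - 256\right)}{\left(\left(4 i \left(\omega - 10\right) + 1\right)^{2} + 256\right)^{2}}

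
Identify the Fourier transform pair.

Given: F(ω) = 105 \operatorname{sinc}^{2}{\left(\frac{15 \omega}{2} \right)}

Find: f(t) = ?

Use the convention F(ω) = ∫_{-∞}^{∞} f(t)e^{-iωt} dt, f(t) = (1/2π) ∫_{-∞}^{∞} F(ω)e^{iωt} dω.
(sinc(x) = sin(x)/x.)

f(t) = 7 \left(\begin{cases} 1 - \frac{\left|{t}\right|}{15} & \text{for}\: \left|{t}\right| < 15 \\0 & \text{otherwise} \end{cases}\right)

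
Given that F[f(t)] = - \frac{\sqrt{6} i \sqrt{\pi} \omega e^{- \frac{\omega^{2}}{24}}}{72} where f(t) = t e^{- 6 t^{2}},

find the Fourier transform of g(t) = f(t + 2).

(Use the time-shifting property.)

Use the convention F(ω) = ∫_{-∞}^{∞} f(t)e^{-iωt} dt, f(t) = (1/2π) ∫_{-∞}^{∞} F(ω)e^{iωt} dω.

F[g](ω) = - \frac{\sqrt{6} i \sqrt{\pi} \omega e^{- \frac{\omega \left(\omega - 48 i\right)}{24}}}{72}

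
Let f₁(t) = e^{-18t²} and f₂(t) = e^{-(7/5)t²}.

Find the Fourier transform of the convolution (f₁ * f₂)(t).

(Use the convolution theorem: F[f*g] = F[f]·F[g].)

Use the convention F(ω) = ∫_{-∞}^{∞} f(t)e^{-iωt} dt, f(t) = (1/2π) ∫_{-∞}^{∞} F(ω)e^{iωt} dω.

F[f₁*f₂](ω) = \frac{\sqrt{70} \pi e^{- \frac{97 \omega^{2}}{504}}}{42}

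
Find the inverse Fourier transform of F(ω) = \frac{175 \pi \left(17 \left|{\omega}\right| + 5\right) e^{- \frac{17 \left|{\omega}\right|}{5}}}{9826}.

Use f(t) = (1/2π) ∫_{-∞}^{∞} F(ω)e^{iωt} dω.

f(t) = \frac{7}{\left(t^{2} + \frac{289}{25}\right)^{2}}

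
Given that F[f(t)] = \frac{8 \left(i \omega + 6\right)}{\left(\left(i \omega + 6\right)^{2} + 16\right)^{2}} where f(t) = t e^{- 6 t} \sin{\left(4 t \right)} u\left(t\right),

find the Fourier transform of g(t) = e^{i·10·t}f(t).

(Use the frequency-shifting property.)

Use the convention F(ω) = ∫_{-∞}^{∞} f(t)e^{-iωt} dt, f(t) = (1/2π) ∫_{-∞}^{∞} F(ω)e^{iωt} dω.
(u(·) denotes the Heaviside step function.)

F[g](ω) = \frac{8 \left(i \left(\omega - 10\right) + 6\right)}{\left(\left(i \left(\omega - 10\right) + 6\right)^{2} + 16\right)^{2}}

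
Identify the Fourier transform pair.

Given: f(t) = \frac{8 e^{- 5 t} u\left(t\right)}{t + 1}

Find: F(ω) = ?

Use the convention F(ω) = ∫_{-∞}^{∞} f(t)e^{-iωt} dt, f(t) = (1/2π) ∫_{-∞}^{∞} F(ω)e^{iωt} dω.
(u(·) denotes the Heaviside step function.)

F(ω) = 8 e^{i \omega + 5} \operatorname{E}_{1}\left(i \omega + 5\right)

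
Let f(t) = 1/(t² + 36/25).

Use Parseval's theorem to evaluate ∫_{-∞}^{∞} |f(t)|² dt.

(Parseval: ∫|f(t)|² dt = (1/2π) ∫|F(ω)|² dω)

∫|f(t)|² dt = \frac{125 \pi}{432}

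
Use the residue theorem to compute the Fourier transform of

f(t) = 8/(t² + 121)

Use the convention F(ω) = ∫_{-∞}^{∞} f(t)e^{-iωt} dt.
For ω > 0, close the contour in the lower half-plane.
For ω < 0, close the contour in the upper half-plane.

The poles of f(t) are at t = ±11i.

Let g(z) = f(z)e^{-iωz}; for large |z| the factor e^{-iωz} decays in the lower half-plane when ω > 0 and in the upper half-plane when ω < 0.

Case ω > 0 (lower half-plane, clockwise contour ⇒ F(ω) = -2πi·ΣRes):
  Res_{z = - 11 i} g(z) = \frac{4 i e^{- 11 \omega}}{11}
  F(ω) = -2πi·ΣRes = \frac{8 \pi e^{- 11 \omega}}{11}

Case ω < 0 (upper half-plane, counterclockwise contour ⇒ F(ω) = +2πi·ΣRes):
  Res_{z = 11 i} g(z) = - \frac{4 i e^{11 \omega}}{11}
  F(ω) = 2πi·ΣRes = \frac{8 \pi e^{11 \omega}}{11}

Both cases combine into a single formula in |ω|:

F(ω) = \frac{8 \pi e^{- 11 \left|{\omega}\right|}}{11}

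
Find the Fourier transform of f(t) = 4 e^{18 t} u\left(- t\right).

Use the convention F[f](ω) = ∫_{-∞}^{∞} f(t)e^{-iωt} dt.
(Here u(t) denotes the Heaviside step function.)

F(ω) = - \frac{4}{i \omega - 18}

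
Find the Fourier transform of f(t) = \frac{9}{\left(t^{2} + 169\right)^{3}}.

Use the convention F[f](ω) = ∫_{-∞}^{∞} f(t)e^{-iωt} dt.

F(ω) = \frac{9 \pi \left(169 \omega^{2} + 39 \left|{\omega}\right| + 3\right) e^{- 13 \left|{\omega}\right|}}{2970344}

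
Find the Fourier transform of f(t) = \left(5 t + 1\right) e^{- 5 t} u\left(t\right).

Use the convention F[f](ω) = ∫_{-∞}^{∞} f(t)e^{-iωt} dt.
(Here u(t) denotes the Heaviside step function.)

F(ω) = \frac{- i \omega - 10}{\omega^{2} - 10 i \omega - 25}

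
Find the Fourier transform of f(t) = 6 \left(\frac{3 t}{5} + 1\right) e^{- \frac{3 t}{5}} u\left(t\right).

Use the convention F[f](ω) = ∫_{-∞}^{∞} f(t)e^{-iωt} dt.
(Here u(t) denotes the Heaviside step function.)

F(ω) = \frac{30 \left(- 5 i \omega - 6\right)}{25 \omega^{2} - 30 i \omega - 9}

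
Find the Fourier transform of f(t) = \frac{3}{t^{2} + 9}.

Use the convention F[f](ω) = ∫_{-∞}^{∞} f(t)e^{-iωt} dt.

F(ω) = \pi e^{- 3 \left|{\omega}\right|}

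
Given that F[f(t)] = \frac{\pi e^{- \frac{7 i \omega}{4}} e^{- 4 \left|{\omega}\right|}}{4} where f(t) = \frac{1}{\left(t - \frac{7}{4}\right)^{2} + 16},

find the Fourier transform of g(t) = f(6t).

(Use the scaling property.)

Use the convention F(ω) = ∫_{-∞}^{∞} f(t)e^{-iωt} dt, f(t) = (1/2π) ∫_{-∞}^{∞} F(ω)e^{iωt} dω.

F[g](ω) = \frac{\pi e^{- \frac{7 i \omega}{24} - \frac{2 \left|{\omega}\right|}{3}}}{24}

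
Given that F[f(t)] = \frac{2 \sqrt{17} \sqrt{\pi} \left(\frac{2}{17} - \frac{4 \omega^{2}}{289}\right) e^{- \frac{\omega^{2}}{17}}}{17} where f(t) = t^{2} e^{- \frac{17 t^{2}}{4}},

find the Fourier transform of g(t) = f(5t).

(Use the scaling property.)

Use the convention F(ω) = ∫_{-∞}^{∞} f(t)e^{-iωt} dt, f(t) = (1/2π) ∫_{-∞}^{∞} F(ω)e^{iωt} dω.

F[g](ω) = \frac{4 \sqrt{17} \sqrt{\pi} \left(425 - 2 \omega^{2}\right) e^{- \frac{\omega^{2}}{425}}}{614125}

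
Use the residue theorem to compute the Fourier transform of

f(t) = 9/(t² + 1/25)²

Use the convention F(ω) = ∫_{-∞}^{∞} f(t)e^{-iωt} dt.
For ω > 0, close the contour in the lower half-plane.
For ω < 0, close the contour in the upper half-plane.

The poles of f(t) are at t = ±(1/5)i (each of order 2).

Let g(z) = f(z)e^{-iωz}; for large |z| the factor e^{-iωz} decays in the lower half-plane when ω > 0 and in the upper half-plane when ω < 0.

Case ω > 0 (lower half-plane, clockwise contour ⇒ F(ω) = -2πi·ΣRes):
  Res_{z = - \frac{i}{5}} g(z) = \frac{225 i \left(\omega + 5\right) e^{- \frac{\omega}{5}}}{4} (pole of order 2)
  F(ω) = -2πi·ΣRes = \frac{225 \pi \left(\omega + 5\right) e^{- \frac{\omega}{5}}}{2}

Case ω < 0 (upper half-plane, counterclockwise contour ⇒ F(ω) = +2πi·ΣRes):
  Res_{z = \frac{i}{5}} g(z) = \frac{225 i \left(\omega - 5\right) e^{\frac{\omega}{5}}}{4} (pole of order 2)
  F(ω) = 2πi·ΣRes = \frac{225 \pi \left(5 - \omega\right) e^{\frac{\omega}{5}}}{2}

Both cases combine into a single formula in |ω|:

F(ω) = \frac{225 \pi \left(\left|{\omega}\right| + 5\right) e^{- \frac{\left|{\omega}\right|}{5}}}{2}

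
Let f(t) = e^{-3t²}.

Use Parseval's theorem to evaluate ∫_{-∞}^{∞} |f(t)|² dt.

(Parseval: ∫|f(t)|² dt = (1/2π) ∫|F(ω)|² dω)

∫|f(t)|² dt = \frac{\sqrt{6} \sqrt{\pi}}{6}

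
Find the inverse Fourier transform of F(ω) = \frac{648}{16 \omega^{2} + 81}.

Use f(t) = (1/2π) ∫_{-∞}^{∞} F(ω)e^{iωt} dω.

f(t) = 9 e^{- \frac{9 \left|{t}\right|}{4}}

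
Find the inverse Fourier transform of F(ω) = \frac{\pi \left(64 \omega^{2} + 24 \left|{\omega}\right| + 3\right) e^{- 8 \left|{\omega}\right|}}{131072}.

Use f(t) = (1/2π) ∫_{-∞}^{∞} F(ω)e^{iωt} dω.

f(t) = \frac{2}{\left(t^{2} + 64\right)^{3}}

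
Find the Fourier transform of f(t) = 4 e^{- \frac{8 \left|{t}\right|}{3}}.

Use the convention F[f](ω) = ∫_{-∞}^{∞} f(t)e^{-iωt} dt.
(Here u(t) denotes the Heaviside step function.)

F(ω) = \frac{192}{9 \omega^{2} + 64}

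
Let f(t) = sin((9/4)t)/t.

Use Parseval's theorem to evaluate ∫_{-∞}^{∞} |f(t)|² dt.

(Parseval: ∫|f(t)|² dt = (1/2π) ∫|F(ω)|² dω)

∫|f(t)|² dt = \frac{9 \pi}{4}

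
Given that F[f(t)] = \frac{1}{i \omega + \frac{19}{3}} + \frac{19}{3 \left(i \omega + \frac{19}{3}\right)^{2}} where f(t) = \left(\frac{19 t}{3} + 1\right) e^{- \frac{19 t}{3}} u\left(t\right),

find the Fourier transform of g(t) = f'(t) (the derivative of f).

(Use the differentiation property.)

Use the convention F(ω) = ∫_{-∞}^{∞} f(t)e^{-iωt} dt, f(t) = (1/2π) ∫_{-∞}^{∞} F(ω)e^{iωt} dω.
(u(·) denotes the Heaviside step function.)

F[g](ω) = \frac{3 \omega \left(3 \omega - 38 i\right)}{9 \omega^{2} - 114 i \omega - 361}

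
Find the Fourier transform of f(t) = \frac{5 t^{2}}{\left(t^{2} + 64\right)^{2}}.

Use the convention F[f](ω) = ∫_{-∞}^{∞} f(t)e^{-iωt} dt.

F(ω) = \frac{5 \pi \left(1 - 8 \left|{\omega}\right|\right) e^{- 8 \left|{\omega}\right|}}{16}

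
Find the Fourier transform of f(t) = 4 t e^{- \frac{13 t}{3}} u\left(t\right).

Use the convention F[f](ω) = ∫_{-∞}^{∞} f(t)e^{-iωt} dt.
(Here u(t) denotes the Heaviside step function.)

F(ω) = \frac{36}{\left(3 i \omega + 13\right)^{2}}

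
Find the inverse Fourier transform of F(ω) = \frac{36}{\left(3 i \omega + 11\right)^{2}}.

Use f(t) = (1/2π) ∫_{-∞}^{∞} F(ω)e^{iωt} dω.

f(t) = 4 t e^{- \frac{11 t}{3}} u\left(t\right)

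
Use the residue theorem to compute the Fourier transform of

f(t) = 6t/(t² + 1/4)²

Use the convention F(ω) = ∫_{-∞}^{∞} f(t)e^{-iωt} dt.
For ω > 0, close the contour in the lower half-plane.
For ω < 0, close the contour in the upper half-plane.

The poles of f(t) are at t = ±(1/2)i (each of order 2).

Let g(z) = f(z)e^{-iωz}; for large |z| the factor e^{-iωz} decays in the lower half-plane when ω > 0 and in the upper half-plane when ω < 0.

Case ω > 0 (lower half-plane, clockwise contour ⇒ F(ω) = -2πi·ΣRes):
  Res_{z = - \frac{i}{2}} g(z) = 3 \omega e^{- \frac{\omega}{2}} (pole of order 2)
  F(ω) = -2πi·ΣRes = - 6 i \pi \omega e^{- \frac{\omega}{2}}

Case ω < 0 (upper half-plane, counterclockwise contour ⇒ F(ω) = +2πi·ΣRes):
  Res_{z = \frac{i}{2}} g(z) = - 3 \omega e^{\frac{\omega}{2}} (pole of order 2)
  F(ω) = 2πi·ΣRes = - 6 i \pi \omega e^{\frac{\omega}{2}}

Both cases combine into a single formula in |ω|:

F(ω) = - 6 i \pi \omega e^{- \frac{\left|{\omega}\right|}{2}}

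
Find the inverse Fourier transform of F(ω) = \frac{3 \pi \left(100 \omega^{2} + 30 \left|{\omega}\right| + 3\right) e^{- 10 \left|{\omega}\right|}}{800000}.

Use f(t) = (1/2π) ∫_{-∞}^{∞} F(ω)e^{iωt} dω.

f(t) = \frac{3}{\left(t^{2} + 100\right)^{3}}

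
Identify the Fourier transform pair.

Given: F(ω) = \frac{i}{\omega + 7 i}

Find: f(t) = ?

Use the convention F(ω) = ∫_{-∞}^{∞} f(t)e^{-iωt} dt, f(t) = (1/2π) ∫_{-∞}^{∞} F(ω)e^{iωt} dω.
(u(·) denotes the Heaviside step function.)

f(t) = e^{7 t} u\left(- t\right)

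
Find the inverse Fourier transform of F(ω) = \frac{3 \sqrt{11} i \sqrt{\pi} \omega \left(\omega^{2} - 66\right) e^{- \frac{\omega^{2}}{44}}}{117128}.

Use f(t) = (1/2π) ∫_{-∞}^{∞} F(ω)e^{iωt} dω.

f(t) = 3 t^{3} e^{- 11 t^{2}}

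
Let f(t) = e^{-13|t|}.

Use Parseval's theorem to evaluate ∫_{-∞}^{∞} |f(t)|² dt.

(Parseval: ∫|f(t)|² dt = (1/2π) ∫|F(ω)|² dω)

∫|f(t)|² dt = \frac{1}{13}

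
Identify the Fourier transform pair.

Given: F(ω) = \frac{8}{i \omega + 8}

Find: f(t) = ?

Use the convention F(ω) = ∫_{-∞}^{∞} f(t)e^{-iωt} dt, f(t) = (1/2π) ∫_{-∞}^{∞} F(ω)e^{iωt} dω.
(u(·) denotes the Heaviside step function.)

f(t) = 8 e^{- 8 t} u\left(t\right)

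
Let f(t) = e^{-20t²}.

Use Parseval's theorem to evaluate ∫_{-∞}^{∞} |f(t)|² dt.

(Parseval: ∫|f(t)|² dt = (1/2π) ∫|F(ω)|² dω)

∫|f(t)|² dt = \frac{\sqrt{10} \sqrt{\pi}}{20}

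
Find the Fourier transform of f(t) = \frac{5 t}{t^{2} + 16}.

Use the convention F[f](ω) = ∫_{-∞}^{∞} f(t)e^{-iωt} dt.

F(ω) = - 5 i \pi e^{- 4 \left|{\omega}\right|} \operatorname{sign}{\left(\omega \right)}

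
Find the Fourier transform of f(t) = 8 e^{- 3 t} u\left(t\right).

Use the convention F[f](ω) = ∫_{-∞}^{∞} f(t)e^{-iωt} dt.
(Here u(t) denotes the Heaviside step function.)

F(ω) = \frac{8}{i \omega + 3}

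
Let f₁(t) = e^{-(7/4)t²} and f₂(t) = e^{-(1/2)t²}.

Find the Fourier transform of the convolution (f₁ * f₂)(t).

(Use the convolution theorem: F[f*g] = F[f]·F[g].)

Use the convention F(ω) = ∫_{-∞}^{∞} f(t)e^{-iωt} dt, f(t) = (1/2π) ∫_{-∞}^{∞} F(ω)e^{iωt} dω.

F[f₁*f₂](ω) = \frac{2 \sqrt{14} \pi e^{- \frac{9 \omega^{2}}{14}}}{7}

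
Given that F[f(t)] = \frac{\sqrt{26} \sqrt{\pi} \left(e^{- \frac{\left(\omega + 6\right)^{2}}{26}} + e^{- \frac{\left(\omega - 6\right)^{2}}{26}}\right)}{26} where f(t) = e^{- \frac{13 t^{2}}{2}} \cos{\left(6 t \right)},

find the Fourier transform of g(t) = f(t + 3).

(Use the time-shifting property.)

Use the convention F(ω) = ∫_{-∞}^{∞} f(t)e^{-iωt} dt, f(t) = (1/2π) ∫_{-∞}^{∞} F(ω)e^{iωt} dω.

F[g](ω) = \frac{\sqrt{26} \sqrt{\pi} \left(e^{\frac{12 \omega}{13}} + 1\right) e^{- \frac{\omega^{2}}{26} - \frac{6 \omega}{13} + 3 i \omega - \frac{18}{13}}}{26}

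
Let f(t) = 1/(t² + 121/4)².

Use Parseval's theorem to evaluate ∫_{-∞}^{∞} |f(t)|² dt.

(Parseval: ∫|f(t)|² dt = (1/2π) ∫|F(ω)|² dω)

∫|f(t)|² dt = \frac{40 \pi}{19487171}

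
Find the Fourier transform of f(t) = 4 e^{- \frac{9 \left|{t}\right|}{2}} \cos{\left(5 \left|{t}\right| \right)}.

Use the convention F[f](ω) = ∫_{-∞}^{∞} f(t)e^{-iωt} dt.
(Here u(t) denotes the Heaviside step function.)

F(ω) = \frac{144 \left(4 \omega^{2} + 181\right)}{16 \omega^{4} - 152 \omega^{2} + 32761}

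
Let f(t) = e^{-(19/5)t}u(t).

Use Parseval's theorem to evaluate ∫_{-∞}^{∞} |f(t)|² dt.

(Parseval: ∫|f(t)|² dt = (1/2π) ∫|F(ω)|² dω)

∫|f(t)|² dt = \frac{5}{38}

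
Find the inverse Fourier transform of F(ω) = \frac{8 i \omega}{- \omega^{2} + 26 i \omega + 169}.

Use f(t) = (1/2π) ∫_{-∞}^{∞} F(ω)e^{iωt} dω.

f(t) = 8 \left(1 - 13 t\right) e^{- 13 t} u\left(t\right)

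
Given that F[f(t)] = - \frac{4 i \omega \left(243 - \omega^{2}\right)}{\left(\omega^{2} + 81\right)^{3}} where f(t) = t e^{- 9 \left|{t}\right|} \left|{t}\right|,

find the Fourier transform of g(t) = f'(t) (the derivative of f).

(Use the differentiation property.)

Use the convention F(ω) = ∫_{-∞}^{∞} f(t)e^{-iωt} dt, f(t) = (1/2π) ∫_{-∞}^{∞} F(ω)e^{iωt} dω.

F[g](ω) = \frac{4 \omega^{2} \left(243 - \omega^{2}\right)}{\left(\omega^{2} + 81\right)^{3}}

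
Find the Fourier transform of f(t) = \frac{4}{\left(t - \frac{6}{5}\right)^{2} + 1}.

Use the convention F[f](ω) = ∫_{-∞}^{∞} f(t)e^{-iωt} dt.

F(ω) = 4 \pi e^{- \frac{6 i \omega}{5} - \left|{\omega}\right|}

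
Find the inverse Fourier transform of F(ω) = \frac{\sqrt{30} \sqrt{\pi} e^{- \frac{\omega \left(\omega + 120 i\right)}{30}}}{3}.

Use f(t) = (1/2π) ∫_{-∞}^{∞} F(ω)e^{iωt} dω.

f(t) = 5 e^{- \frac{15 \left(t - 4\right)^{2}}{2}}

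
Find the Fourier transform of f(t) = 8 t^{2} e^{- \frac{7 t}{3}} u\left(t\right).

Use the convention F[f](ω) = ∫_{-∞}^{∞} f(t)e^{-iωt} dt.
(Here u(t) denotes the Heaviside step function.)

F(ω) = \frac{432}{\left(3 i \omega + 7\right)^{3}}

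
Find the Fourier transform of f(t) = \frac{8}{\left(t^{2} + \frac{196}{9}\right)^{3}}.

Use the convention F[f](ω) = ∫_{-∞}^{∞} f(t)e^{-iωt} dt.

F(ω) = \frac{27 \pi \left(196 \omega^{2} + 126 \left|{\omega}\right| + 27\right) e^{- \frac{14 \left|{\omega}\right|}{3}}}{537824}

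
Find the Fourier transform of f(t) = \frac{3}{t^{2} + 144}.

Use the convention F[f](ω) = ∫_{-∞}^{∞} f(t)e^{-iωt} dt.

F(ω) = \frac{\pi e^{- 12 \left|{\omega}\right|}}{4}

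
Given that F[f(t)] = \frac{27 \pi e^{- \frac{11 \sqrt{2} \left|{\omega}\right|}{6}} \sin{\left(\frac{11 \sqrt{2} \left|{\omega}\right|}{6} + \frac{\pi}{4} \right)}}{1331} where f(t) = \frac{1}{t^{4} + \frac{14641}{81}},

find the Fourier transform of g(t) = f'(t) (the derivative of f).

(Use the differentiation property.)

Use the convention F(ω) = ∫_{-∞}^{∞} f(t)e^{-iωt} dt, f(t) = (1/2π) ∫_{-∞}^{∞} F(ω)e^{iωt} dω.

F[g](ω) = \frac{27 i \pi \omega e^{- \frac{11 \sqrt{2} \left|{\omega}\right|}{6}} \sin{\left(\frac{11 \sqrt{2} \left|{\omega}\right|}{6} + \frac{\pi}{4} \right)}}{1331}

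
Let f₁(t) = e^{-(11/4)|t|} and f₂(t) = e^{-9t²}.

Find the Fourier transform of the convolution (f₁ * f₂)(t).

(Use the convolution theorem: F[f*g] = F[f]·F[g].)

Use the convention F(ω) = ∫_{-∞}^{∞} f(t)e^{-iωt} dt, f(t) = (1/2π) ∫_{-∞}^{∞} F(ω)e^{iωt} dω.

F[f₁*f₂](ω) = \frac{88 \sqrt{\pi} e^{- \frac{\omega^{2}}{36}}}{3 \left(16 \omega^{2} + 121\right)}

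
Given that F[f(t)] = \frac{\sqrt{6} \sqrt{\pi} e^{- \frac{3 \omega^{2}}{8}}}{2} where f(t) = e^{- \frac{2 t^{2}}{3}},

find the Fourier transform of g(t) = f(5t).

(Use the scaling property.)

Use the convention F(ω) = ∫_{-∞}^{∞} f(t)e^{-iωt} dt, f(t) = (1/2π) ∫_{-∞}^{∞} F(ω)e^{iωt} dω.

F[g](ω) = \frac{\sqrt{6} \sqrt{\pi} e^{- \frac{3 \omega^{2}}{200}}}{10}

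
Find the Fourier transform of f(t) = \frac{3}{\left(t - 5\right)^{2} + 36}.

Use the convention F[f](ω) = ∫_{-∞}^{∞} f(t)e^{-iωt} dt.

F(ω) = \frac{\pi e^{- 5 i \omega - 6 \left|{\omega}\right|}}{2}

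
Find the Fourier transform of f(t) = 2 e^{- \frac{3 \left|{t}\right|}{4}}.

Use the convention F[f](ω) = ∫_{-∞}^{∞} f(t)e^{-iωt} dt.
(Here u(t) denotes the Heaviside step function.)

F(ω) = \frac{48}{16 \omega^{2} + 9}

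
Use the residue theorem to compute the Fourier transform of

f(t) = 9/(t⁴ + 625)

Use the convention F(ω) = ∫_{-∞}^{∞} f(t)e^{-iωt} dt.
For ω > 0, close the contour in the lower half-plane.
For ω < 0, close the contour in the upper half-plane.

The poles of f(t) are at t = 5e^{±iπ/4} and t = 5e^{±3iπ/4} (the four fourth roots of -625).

Let g(z) = f(z)e^{-iωz}; for large |z| the factor e^{-iωz} decays in the lower half-plane when ω > 0 and in the upper half-plane when ω < 0.

Case ω > 0 (lower half-plane, clockwise contour ⇒ F(ω) = -2πi·ΣRes):
  Res_{z = - \frac{5 \sqrt{2}}{2} - \frac{5 \sqrt{2} i}{2}} g(z) = \frac{9 \sqrt{2} i \left(1 - i\right) e^{\frac{5 \sqrt{2} \omega \left(-1 + i\right)}{2}}}{1000}
  Res_{z = \frac{5 \sqrt{2}}{2} - \frac{5 \sqrt{2} i}{2}} g(z) = \frac{9 \sqrt{2} i \left(1 + i\right) e^{- \frac{5 \sqrt{2} \omega \left(1 + i\right)}{2}}}{1000}
  F(ω) = -2πi·ΣRes = \frac{9 \sqrt{2} \pi \left(1 - i\right) \left(e^{5 \sqrt{2} i \omega} + i\right) e^{- \frac{5 \sqrt{2} \omega \left(1 + i\right)}{2}}}{500} = \frac{9 \pi e^{- \frac{5 \sqrt{2} \omega}{2}} \sin{\left(\frac{5 \sqrt{2} \omega}{2} + \frac{\pi}{4} \right)}}{125}

Case ω < 0 (upper half-plane, counterclockwise contour ⇒ F(ω) = +2πi·ΣRes):
  Res_{z = \frac{5 \sqrt{2}}{2} + \frac{5 \sqrt{2} i}{2}} g(z) = \frac{9 \sqrt{2} i \left(-1 + i\right) e^{\frac{5 \sqrt{2} \omega \left(1 - i\right)}{2}}}{1000}
  Res_{z = - \frac{5 \sqrt{2}}{2} + \frac{5 \sqrt{2} i}{2}} g(z) = \frac{9 \sqrt{2} \left(1 - i\right) e^{\frac{5 \sqrt{2} \omega \left(1 + i\right)}{2}}}{1000}
  F(ω) = 2πi·ΣRes = - \frac{9 \sqrt{2} i \pi \left(i \left(1 - i\right) e^{\frac{5 \sqrt{2} \omega \left(1 - i\right)}{2}} - \left(1 - i\right) e^{\frac{5 \sqrt{2} \omega \left(1 + i\right)}{2}}\right)}{500} = \frac{9 \pi e^{\frac{5 \sqrt{2} \omega}{2}} \cos{\left(\frac{5 \sqrt{2} \omega}{2} + \frac{\pi}{4} \right)}}{125}

Both cases combine into a single formula in |ω|:

F(ω) = \frac{9 \pi e^{- \frac{5 \sqrt{2} \left|{\omega}\right|}{2}} \sin{\left(\frac{5 \sqrt{2} \left|{\omega}\right|}{2} + \frac{\pi}{4} \right)}}{125}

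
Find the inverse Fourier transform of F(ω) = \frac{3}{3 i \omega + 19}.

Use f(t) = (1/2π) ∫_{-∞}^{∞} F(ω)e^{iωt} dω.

f(t) = e^{- \frac{19 t}{3}} u\left(t\right)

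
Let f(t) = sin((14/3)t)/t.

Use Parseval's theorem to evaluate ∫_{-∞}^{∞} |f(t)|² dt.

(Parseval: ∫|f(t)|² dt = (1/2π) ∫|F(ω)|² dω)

∫|f(t)|² dt = \frac{14 \pi}{3}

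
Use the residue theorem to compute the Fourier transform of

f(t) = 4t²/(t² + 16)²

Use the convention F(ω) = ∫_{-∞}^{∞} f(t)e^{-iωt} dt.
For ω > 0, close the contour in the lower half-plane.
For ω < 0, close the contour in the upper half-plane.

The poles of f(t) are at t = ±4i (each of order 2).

Let g(z) = f(z)e^{-iωz}; for large |z| the factor e^{-iωz} decays in the lower half-plane when ω > 0 and in the upper half-plane when ω < 0.

Case ω > 0 (lower half-plane, clockwise contour ⇒ F(ω) = -2πi·ΣRes):
  Res_{z = - 4 i} g(z) = i \left(\frac{1}{4} - \omega\right) e^{- 4 \omega} (pole of order 2)
  F(ω) = -2πi·ΣRes = \frac{\pi \left(1 - 4 \omega\right) e^{- 4 \omega}}{2}

Case ω < 0 (upper half-plane, counterclockwise contour ⇒ F(ω) = +2πi·ΣRes):
  Res_{z = 4 i} g(z) = i \left(- \omega - \frac{1}{4}\right) e^{4 \omega} (pole of order 2)
  F(ω) = 2πi·ΣRes = \frac{\pi \left(4 \omega + 1\right) e^{4 \omega}}{2}

Both cases combine into a single formula in |ω|:

F(ω) = \frac{\pi \left(1 - 4 \left|{\omega}\right|\right) e^{- 4 \left|{\omega}\right|}}{2}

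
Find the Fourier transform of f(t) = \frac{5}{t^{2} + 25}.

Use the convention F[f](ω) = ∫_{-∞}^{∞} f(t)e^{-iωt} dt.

F(ω) = \pi e^{- 5 \left|{\omega}\right|}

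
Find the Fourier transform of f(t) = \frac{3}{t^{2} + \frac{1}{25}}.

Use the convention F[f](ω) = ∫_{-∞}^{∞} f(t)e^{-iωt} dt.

F(ω) = 15 \pi e^{- \frac{\left|{\omega}\right|}{5}}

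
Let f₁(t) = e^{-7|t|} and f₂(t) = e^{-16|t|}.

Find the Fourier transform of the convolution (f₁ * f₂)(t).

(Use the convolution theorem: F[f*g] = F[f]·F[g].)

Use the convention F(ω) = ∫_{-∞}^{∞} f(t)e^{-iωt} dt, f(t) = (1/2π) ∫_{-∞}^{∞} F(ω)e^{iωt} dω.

F[f₁*f₂](ω) = \frac{448}{\left(\omega^{2} + 49\right) \left(\omega^{2} + 256\right)}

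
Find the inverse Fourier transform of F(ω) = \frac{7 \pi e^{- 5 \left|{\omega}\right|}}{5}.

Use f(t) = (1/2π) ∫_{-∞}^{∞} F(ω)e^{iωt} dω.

f(t) = \frac{7}{t^{2} + 25}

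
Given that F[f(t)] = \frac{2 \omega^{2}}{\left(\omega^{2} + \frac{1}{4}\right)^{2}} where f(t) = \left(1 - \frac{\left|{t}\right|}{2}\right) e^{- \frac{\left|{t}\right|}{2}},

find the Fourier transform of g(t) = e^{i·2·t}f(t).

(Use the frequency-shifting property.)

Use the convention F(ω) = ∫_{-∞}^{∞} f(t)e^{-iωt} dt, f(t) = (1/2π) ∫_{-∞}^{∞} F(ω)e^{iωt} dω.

F[g](ω) = \frac{32 \left(\omega - 2\right)^{2}}{\left(4 \left(\omega - 2\right)^{2} + 1\right)^{2}}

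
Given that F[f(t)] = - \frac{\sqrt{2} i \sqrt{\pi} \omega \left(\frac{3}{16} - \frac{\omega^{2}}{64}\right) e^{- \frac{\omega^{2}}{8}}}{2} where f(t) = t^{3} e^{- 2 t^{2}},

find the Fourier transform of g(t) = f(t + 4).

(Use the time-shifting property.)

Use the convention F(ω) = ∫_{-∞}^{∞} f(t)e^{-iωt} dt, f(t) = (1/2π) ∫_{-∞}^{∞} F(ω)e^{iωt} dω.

F[g](ω) = \frac{\sqrt{2} i \sqrt{\pi} \omega \left(\omega^{2} - 12\right) e^{\frac{\omega \left(- \omega + 32 i\right)}{8}}}{128}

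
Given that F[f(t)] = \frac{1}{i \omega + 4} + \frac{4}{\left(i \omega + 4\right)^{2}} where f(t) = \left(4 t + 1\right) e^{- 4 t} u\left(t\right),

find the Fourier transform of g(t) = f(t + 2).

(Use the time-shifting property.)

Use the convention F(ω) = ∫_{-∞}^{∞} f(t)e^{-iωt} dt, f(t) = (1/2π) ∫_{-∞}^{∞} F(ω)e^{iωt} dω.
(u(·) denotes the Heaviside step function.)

F[g](ω) = \frac{\left(- i \omega - 8\right) e^{2 i \omega}}{\omega^{2} - 8 i \omega - 16}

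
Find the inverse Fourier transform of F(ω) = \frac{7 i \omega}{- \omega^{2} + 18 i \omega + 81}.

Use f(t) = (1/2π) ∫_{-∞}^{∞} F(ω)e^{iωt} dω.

f(t) = 7 \left(1 - 9 t\right) e^{- 9 t} u\left(t\right)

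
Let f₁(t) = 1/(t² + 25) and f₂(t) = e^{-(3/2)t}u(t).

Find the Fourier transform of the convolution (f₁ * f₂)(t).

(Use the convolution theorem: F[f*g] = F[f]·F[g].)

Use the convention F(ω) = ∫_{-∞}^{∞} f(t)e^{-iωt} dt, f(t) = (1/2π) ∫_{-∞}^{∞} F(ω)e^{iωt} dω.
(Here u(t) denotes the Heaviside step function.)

F[f₁*f₂](ω) = \frac{2 \pi e^{- 5 \left|{\omega}\right|}}{5 \left(2 i \omega + 3\right)}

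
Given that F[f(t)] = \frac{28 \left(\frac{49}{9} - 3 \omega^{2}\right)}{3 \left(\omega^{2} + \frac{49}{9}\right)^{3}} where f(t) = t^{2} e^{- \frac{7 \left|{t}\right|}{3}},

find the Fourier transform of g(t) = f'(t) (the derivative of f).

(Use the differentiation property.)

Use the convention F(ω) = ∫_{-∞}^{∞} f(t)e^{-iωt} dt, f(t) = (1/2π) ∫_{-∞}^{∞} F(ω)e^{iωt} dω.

F[g](ω) = - \frac{756 i \omega \left(27 \omega^{2} - 49\right)}{\left(9 \omega^{2} + 49\right)^{3}}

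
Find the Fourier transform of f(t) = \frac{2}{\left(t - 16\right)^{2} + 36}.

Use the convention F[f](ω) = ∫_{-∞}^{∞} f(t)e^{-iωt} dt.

F(ω) = \frac{\pi e^{- 16 i \omega - 6 \left|{\omega}\right|}}{3}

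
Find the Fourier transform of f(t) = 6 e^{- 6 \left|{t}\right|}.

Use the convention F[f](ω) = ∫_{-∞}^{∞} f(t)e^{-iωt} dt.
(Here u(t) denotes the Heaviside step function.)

F(ω) = \frac{72}{\omega^{2} + 36}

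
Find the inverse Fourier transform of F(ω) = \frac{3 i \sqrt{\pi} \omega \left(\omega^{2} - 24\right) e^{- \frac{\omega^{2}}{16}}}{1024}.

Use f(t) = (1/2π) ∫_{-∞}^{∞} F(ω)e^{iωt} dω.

f(t) = 3 t^{3} e^{- 4 t^{2}}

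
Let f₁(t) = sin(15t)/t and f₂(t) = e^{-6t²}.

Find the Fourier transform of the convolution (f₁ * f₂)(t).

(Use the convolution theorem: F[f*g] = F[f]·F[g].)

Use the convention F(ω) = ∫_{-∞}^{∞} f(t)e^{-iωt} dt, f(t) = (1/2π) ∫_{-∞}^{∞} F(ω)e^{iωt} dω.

F[f₁*f₂](ω) = \begin{cases} \frac{\sqrt{6} \pi^{\frac{3}{2}} e^{- \frac{\omega^{2}}{24}}}{6} & \text{for}\: \omega > -15 \wedge \omega < 15 \\0 & \text{otherwise} \end{cases}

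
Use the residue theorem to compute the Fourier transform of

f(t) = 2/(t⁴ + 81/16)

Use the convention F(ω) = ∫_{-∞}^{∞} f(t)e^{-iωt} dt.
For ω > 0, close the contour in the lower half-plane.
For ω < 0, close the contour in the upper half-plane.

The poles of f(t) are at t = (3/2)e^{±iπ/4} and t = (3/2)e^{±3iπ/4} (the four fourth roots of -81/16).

Let g(z) = f(z)e^{-iωz}; for large |z| the factor e^{-iωz} decays in the lower half-plane when ω > 0 and in the upper half-plane when ω < 0.

Case ω > 0 (lower half-plane, clockwise contour ⇒ F(ω) = -2πi·ΣRes):
  Res_{z = - \frac{3 \sqrt{2}}{4} - \frac{3 \sqrt{2} i}{4}} g(z) = \frac{2 \sqrt{2} \left(1 + i\right) e^{\frac{3 \sqrt{2} \omega \left(-1 + i\right)}{4}}}{27}
  Res_{z = \frac{3 \sqrt{2}}{4} - \frac{3 \sqrt{2} i}{4}} g(z) = \frac{2 \sqrt{2} \left(-1 + i\right) e^{- \frac{3 \sqrt{2} \omega \left(1 + i\right)}{4}}}{27}
  F(ω) = -2πi·ΣRes = \frac{4 \sqrt{2} \pi \left(\left(1 - i\right) e^{\frac{3 \sqrt{2} i \omega}{2}} + 1 + i\right) e^{- \frac{3 \sqrt{2} \omega \left(1 + i\right)}{4}}}{27} = \frac{16 \pi e^{- \frac{3 \sqrt{2} \omega}{4}} \sin{\left(\frac{3 \sqrt{2} \omega}{4} + \frac{\pi}{4} \right)}}{27}

Case ω < 0 (upper half-plane, counterclockwise contour ⇒ F(ω) = +2πi·ΣRes):
  Res_{z = \frac{3 \sqrt{2}}{4} + \frac{3 \sqrt{2} i}{4}} g(z) = - \frac{2 \sqrt{2} \left(1 + i\right) e^{\frac{3 \sqrt{2} \omega \left(1 - i\right)}{4}}}{27}
  Res_{z = - \frac{3 \sqrt{2}}{4} + \frac{3 \sqrt{2} i}{4}} g(z) = \frac{2 \sqrt{2} \left(1 - i\right) e^{\frac{3 \sqrt{2} \omega \left(1 + i\right)}{4}}}{27}
  F(ω) = 2πi·ΣRes = - \frac{4 \sqrt{2} i \pi \left(\left(1 + i\right) e^{\frac{3 \sqrt{2} \omega \left(1 - i\right)}{4}} - \left(1 - i\right) e^{\frac{3 \sqrt{2} \omega \left(1 + i\right)}{4}}\right)}{27} = \frac{16 \pi e^{\frac{3 \sqrt{2} \omega}{4}} \cos{\left(\frac{3 \sqrt{2} \omega}{4} + \frac{\pi}{4} \right)}}{27}

Both cases combine into a single formula in |ω|:

F(ω) = \frac{16 \pi e^{- \frac{3 \sqrt{2} \left|{\omega}\right|}{4}} \sin{\left(\frac{3 \sqrt{2} \left|{\omega}\right|}{4} + \frac{\pi}{4} \right)}}{27}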